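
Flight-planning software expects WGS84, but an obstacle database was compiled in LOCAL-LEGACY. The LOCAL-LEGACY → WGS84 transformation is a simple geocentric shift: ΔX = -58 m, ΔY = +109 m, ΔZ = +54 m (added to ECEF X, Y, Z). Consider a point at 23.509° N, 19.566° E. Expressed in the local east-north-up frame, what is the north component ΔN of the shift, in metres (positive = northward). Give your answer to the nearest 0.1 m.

ΔN = 56.8 m

At φ = 23.509°, λ = 19.566°: sin φ = 0.398893, cos φ = 0.916997, sin λ = 0.334892, cos λ = 0.942256.
ΔN = −sin φ cos λ·ΔX − sin φ sin λ·ΔY + cos φ·ΔZ = −(0.398893)(0.942256)(-58) − (0.398893)(0.334892)(109) + (0.916997)(54) = 56.76 m.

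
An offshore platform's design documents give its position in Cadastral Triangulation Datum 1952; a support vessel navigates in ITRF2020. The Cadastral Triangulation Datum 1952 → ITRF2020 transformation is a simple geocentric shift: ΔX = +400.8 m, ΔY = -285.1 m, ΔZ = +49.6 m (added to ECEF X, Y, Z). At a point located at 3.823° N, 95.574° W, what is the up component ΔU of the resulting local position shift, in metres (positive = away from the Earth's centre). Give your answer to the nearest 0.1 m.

ΔU = 247.6 m

At φ = 3.823°, λ = -95.574°: sin φ = 0.066674, cos φ = 0.997775, sin λ = -0.995272, cos λ = -0.097131.
ΔU = cos φ cos λ·ΔX + cos φ sin λ·ΔY + sin φ·ΔZ = (0.997775)(-0.097131)(400.8) + (0.997775)(-0.995272)(-285.1) + (0.066674)(49.6) = 247.58 m.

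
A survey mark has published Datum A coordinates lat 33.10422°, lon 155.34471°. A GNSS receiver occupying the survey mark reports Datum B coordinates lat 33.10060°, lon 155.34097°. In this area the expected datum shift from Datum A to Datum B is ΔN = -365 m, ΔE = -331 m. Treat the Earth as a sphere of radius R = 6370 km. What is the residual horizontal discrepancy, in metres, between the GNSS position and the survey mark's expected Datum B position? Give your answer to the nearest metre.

Observed coordinate differences: Δφ = -0.00362°, Δλ = -0.00374°.
Converting to metres (1° lat = 111177 m, cos φ = 0.837678): observed ΔN = -402.5 m, observed ΔE = -348.3 m.
Subtracting the expected shift leaves a residual of -402.5 − (-365) = -37.5 m north and -348.3 − (-331) = -17.3 m east.
Residual distance = √((-37.5)² + (-17.3)²) = 41.3 m.

41 m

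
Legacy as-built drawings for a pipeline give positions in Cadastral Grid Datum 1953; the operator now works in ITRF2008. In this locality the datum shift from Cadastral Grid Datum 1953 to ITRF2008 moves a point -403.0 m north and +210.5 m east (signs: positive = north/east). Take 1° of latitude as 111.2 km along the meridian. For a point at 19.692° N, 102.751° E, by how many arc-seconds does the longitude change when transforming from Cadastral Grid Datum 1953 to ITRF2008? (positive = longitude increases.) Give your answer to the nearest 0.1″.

At latitude 19.692°, cos φ = 0.941518.
1° of longitude at this latitude = 111.2 × cos φ = 104.70 km, so Δλ = 210.5 / 104696.8 = 0.0020106° = 7.238″.

Δλ = 7.2″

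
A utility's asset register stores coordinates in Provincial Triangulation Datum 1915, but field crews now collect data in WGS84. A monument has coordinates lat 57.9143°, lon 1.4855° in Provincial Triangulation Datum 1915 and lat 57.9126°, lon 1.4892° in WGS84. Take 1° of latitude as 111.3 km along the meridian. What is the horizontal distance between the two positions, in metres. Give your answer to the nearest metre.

Δφ = 57.9126° − 57.9143° = -0.0017°; Δλ = 1.4892° − 1.4855° = +0.0037°.
ΔN = Δφ × 111300 = -189.2 m; ΔE = Δλ × 111300 × cos(57.9143°) = +0.0037 × 111300 × 0.531187 = 218.7 m.
Distance = √(ΔE² + ΔN²) = √(218.7² + (-189.2)²) = 289.2 m.

289 m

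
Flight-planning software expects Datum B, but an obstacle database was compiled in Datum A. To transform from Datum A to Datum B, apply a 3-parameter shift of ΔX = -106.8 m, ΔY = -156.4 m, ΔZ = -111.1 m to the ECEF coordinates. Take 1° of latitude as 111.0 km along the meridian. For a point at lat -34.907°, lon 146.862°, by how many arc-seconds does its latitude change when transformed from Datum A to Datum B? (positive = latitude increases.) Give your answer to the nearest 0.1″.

sin φ = -0.572246, cos φ = 0.820082, sin λ = 0.546657, cos λ = -0.837356.
North component: ΔN = −sin φ cos λ·ΔX − sin φ sin λ·ΔY + cos φ·ΔZ = −(-0.572246)(-0.837356)(-106.8) − (-0.572246)(0.546657)(-156.4) + (0.820082)(-111.1) = -88.86 m.
1° of latitude spans 111000 m, so Δφ = -88.86 / 111000 × 3600 = -2.882″.

Δφ = -2.9″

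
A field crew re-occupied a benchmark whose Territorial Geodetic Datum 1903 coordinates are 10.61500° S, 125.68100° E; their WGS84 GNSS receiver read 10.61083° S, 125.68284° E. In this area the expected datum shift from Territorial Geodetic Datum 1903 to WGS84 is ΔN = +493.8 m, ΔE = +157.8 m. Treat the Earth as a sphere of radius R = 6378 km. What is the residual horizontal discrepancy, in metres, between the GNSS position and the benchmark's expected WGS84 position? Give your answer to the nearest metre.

53 m

Observed coordinate differences: Δφ = +0.00417°, Δλ = +0.00184°.
Converting to metres (1° lat = 111317 m, cos φ = 0.982887): observed ΔN = 464.2 m, observed ΔE = 201.3 m.
Subtracting the expected shift leaves a residual of 464.2 − (493.8) = -29.6 m north and 201.3 − (157.8) = 43.5 m east.
Residual distance = √((-29.6)² + 43.5²) = 52.6 m.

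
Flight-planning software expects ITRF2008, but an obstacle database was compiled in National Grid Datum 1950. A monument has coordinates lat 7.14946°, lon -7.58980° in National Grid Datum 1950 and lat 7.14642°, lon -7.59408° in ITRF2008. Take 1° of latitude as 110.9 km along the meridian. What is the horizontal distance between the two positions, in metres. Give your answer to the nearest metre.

Δφ = 7.14642° − 7.14946° = -0.00304°; Δλ = -7.59408° − -7.58980° = -0.00428°.
ΔN = Δφ × 110900 = -337.1 m; ΔE = Δλ × 110900 × cos(7.14946°) = -0.00428 × 110900 × 0.992225 = -471.0 m.
Distance = √(ΔE² + ΔN²) = √((-471.0)² + (-337.1)²) = 579.2 m.

579 m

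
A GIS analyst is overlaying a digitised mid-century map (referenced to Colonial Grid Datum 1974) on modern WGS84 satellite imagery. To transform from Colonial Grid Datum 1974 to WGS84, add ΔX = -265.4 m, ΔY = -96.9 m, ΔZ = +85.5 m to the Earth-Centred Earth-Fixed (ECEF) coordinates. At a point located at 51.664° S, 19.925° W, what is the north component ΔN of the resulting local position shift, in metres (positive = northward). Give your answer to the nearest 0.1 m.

At φ = -51.664°, λ = -19.925°: sin φ = -0.784387, cos φ = 0.620272, sin λ = -0.340790, cos λ = 0.940140.
ΔN = −sin φ cos λ·ΔX − sin φ sin λ·ΔY + cos φ·ΔZ = −(-0.784387)(0.940140)(-265.4) − (-0.784387)(-0.340790)(-96.9) + (0.620272)(85.5) = -116.78 m.

ΔN = -116.8 m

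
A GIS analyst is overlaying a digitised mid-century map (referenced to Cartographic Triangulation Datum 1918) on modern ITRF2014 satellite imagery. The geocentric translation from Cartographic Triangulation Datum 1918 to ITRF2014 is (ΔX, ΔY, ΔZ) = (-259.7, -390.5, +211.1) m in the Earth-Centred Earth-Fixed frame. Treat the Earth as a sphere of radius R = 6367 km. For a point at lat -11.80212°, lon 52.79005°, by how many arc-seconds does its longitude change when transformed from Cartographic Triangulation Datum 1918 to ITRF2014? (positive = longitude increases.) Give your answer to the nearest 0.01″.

sin φ = -0.204532, cos φ = 0.978860, sin λ = 0.796425, cos λ = 0.604737.
East component: ΔE = −sin λ·ΔX + cos λ·ΔY = −(0.796425)(-259.7) + (0.604737)(-390.5) = -29.32 m.
1° of latitude spans πR/180 = 111125 m; at latitude φ, 1° of longitude spans that × cos φ = 108775.9 m, so Δλ = -29.32 / 108775.9 × 3600 = -0.970″.

Δλ = -0.97″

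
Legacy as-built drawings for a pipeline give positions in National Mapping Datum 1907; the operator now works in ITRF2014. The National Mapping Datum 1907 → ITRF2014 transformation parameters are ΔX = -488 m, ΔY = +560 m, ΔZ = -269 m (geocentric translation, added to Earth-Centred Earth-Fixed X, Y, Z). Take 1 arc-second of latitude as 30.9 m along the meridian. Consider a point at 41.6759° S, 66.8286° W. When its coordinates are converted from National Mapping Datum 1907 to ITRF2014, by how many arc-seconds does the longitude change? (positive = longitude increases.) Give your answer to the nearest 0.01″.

sin φ = -0.664916, cos φ = 0.746918, sin λ = -0.919332, cos λ = 0.393483.
East component: ΔE = −sin λ·ΔX + cos λ·ΔY = −(-0.919332)(-488) + (0.393483)(560) = -228.28 m.
1° of latitude spans 3600 × 30.90 = 111240 m; at latitude φ, 1° of longitude spans that × cos φ = 83087.2 m, so Δλ = -228.28 / 83087.2 × 3600 = -9.891″.

Δλ = -9.89″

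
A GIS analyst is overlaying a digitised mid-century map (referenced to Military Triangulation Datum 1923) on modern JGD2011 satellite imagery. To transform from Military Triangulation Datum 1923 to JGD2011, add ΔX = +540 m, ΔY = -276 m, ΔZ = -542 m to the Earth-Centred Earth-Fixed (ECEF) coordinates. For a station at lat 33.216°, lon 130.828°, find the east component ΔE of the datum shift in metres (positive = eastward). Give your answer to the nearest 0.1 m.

The local east axis at (φ, λ) is (−sin λ, cos λ, 0), so ΔE = −sin(130.828°)·540 + cos(130.828°)·(-276) = -228.16 m.

ΔE = -228.2 m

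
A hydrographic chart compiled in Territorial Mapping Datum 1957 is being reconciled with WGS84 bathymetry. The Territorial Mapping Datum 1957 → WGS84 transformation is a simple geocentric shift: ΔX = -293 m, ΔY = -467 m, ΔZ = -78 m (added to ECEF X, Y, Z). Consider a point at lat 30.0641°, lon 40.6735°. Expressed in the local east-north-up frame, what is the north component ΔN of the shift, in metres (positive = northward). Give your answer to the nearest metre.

At φ = 30.0641°, λ = 40.6735°: sin φ = 0.500969, cos φ = 0.865465, sin λ = 0.651748, cos λ = 0.758436.
ΔN = −sin φ cos λ·ΔX − sin φ sin λ·ΔY + cos φ·ΔZ = −(0.500969)(0.758436)(-293) − (0.500969)(0.651748)(-467) + (0.865465)(-78) = 196.30 m.

ΔN = 196 m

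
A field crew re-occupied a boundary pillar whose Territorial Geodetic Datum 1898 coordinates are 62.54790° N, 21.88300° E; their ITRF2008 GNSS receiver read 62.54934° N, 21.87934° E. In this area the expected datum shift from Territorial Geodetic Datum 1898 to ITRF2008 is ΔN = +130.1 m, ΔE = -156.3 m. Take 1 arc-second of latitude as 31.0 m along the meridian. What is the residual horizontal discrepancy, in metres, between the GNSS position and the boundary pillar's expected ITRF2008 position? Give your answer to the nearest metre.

44 m

Observed coordinate differences: Δφ = +0.00144°, Δλ = -0.00366°.
Converting to metres (1° lat = 111600 m, cos φ = 0.461007): observed ΔN = 160.7 m, observed ΔE = -188.3 m.
Subtracting the expected shift leaves a residual of 160.7 − (130.1) = 30.6 m north and -188.3 − (-156.3) = -32.0 m east.
Residual distance = √(30.6² + (-32.0)²) = 44.3 m.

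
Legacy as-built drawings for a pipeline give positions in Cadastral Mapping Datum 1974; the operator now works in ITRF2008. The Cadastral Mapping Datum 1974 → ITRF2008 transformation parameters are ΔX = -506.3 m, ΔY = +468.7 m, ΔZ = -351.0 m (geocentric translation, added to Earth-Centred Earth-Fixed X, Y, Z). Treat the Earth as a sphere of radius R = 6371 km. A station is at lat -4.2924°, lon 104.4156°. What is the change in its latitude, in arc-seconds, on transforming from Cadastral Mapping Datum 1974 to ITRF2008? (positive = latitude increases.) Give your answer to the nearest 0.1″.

Δφ = -9.9″

sin φ = -0.074846, cos φ = 0.997195, sin λ = 0.968515, cos λ = -0.248954.
North component: ΔN = −sin φ cos λ·ΔX − sin φ sin λ·ΔY + cos φ·ΔZ = −(-0.074846)(-0.248954)(-506.3) − (-0.074846)(0.968515)(468.7) + (0.997195)(-351.0) = -306.61 m.
1° of latitude spans πR/180 = 111195 m, so Δφ = -306.61 / 111195 × 3600 = -9.927″.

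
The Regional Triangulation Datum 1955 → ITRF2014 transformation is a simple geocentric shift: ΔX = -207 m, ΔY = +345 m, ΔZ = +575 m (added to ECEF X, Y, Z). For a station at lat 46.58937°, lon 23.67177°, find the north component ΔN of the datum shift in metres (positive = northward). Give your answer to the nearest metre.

ΔN = 432 m

At φ = 46.58937°, λ = 23.67177°: sin φ = 0.726447, cos φ = 0.687222, sin λ = 0.401497, cos λ = 0.915861.
ΔN = −sin φ cos λ·ΔX − sin φ sin λ·ΔY + cos φ·ΔZ = −(0.726447)(0.915861)(-207) − (0.726447)(0.401497)(345) + (0.687222)(575) = 432.25 m.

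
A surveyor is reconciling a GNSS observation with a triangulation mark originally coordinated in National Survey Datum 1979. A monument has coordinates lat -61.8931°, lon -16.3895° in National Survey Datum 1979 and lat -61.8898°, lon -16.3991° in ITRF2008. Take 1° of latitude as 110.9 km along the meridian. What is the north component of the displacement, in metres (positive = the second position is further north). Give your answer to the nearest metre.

Δφ = -61.8898° − -61.8931° = +0.0033°; Δλ = -16.3991° − -16.3895° = -0.0096°.
ΔN = Δφ × 110900 = 366.0 m; ΔE = Δλ × 110900 × cos(-61.8931°) = -0.0096 × 110900 × 0.471118 = -501.6 m.

ΔN = 366 m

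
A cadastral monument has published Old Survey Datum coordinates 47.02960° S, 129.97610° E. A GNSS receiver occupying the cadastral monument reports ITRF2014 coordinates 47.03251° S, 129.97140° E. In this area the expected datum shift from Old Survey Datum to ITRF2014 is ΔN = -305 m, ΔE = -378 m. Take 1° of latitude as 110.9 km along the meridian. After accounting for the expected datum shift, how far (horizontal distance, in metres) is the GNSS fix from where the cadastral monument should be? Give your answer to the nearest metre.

29 m

Observed coordinate differences: Δφ = -0.00291°, Δλ = -0.00470°.
Converting to metres (1° lat = 110900 m, cos φ = 0.681620): observed ΔN = -322.7 m, observed ΔE = -355.3 m.
Subtracting the expected shift leaves a residual of -322.7 − (-305) = -17.7 m north and -355.3 − (-378) = 22.7 m east.
Residual distance = √((-17.7)² + 22.7²) = 28.8 m.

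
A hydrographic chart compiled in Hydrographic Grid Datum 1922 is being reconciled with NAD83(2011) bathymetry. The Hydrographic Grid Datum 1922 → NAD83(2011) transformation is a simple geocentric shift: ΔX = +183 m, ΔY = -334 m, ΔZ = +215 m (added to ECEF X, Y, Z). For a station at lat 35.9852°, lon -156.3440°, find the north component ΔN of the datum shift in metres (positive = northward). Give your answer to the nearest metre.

At φ = 35.9852°, λ = -156.3440°: sin φ = 0.587576, cos φ = 0.809169, sin λ = -0.401244, cos λ = -0.915971.
ΔN = −sin φ cos λ·ΔX − sin φ sin λ·ΔY + cos φ·ΔZ = −(0.587576)(-0.915971)(183) − (0.587576)(-0.401244)(-334) + (0.809169)(215) = 193.72 m.

ΔN = 194 m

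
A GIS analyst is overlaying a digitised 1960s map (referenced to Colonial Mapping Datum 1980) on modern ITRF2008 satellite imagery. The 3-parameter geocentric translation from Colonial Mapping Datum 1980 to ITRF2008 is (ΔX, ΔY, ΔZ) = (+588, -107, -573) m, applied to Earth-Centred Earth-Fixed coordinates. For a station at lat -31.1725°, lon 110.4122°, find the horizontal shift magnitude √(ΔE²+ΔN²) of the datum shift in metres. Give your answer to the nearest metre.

At φ = -31.1725°, λ = 110.4122°: sin φ = -0.517616, cos φ = 0.855613, sin λ = 0.937208, cos λ = -0.348772.
ΔE = −sin λ·ΔX + cos λ·ΔY = −(0.937208)·(588) + (-0.348772)·(-107) = -513.76 m.
ΔN = −sin φ cos λ·ΔX − sin φ sin λ·ΔY + cos φ·ΔZ = −(-0.517616)(-0.348772)(588) − (-0.517616)(0.937208)(-107) + (0.855613)(-573) = -648.32 m.
Horizontal magnitude = √(ΔE² + ΔN²) = √((-513.76)² + (-648.32)²) = 827.21 m.

827 m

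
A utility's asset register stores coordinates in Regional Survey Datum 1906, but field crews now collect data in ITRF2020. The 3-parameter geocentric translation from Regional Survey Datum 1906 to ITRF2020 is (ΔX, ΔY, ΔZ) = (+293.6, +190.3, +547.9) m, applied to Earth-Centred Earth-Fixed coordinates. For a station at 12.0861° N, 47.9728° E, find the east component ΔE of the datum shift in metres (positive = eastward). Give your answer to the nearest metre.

The local east axis at (φ, λ) is (−sin λ, cos λ, 0), so ΔE = −sin(47.9728°)·293.6 + cos(47.9728°)·190.3 = -90.69 m.

ΔE = -91 m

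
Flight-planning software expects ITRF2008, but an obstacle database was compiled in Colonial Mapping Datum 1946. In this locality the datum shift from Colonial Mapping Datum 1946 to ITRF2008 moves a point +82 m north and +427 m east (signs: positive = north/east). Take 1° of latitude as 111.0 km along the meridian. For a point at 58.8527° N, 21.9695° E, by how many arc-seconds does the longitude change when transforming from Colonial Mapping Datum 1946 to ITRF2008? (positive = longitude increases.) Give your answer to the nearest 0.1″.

Δλ = 26.8″

At latitude 58.8527°, cos φ = 0.517240.
1° of longitude at this latitude = 111.0 × cos φ = 57.41 km, so Δλ = 427.0 / 57413.6 = 0.0074373° = 26.774″.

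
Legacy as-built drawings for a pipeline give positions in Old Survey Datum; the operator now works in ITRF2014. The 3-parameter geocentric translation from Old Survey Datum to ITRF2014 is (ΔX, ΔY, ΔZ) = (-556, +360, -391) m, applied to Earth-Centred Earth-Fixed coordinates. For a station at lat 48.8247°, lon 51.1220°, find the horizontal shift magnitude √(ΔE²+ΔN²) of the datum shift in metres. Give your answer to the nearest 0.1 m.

690.2 m

At φ = 48.8247°, λ = 51.1220°: sin φ = 0.752699, cos φ = 0.658365, sin λ = 0.778484, cos λ = 0.627664.
ΔE = −sin λ·ΔX + cos λ·ΔY = −(0.778484)·(-556) + (0.627664)·(360) = 658.80 m.
ΔN = −sin φ cos λ·ΔX − sin φ sin λ·ΔY + cos φ·ΔZ = −(0.752699)(0.627664)(-556) − (0.752699)(0.778484)(360) + (0.658365)(-391) = -205.69 m.
Horizontal magnitude = √(ΔE² + ΔN²) = √(658.80² + (-205.69)²) = 690.16 m.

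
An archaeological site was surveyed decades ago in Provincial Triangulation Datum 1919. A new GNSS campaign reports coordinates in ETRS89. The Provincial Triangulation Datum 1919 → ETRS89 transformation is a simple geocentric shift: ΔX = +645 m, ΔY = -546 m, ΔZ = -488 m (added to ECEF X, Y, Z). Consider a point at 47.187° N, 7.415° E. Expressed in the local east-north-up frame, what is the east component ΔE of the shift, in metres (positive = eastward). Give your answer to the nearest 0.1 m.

The local east axis at (φ, λ) is (−sin λ, cos λ, 0), so ΔE = −sin(7.415°)·645 + cos(7.415°)·(-546) = -624.67 m.

ΔE = -624.7 m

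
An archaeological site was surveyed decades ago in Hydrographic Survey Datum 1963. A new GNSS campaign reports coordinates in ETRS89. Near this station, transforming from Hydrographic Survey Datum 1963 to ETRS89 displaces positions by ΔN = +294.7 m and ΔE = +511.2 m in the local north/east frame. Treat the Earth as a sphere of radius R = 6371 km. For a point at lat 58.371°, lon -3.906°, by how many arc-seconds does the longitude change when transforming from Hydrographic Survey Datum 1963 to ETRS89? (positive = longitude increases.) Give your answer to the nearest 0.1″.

At latitude 58.371°, cos φ = 0.524417.
One radian of longitude at latitude φ spans R cos φ, so Δλ = ΔE / (R cos φ) = 511.2 / (6371000 × 0.524417) = 1.5301e-04 rad = 31.560″.

Δλ = 31.6″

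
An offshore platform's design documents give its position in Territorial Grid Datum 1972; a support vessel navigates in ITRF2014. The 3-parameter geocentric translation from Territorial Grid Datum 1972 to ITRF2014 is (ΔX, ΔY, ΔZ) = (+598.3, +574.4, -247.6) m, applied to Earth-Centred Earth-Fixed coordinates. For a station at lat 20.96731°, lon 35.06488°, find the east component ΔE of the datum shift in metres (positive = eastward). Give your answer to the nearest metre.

At φ = 20.96731°, λ = 35.06488°: sin φ = 0.357835, cos φ = 0.933785, sin λ = 0.574504, cos λ = 0.818502.
ΔE = −sin λ·ΔX + cos λ·ΔY = −(0.574504)·(598.3) + (0.818502)·(574.4) = 126.42 m.

ΔE = 126 m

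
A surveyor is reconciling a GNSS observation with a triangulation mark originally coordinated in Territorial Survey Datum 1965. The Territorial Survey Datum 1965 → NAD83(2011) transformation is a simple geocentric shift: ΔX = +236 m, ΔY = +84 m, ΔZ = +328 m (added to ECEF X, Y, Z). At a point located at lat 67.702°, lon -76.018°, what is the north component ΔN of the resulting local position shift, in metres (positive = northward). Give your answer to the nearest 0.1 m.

At φ = 67.702°, λ = -76.018°: sin φ = 0.925223, cos φ = 0.379424, sin λ = -0.970372, cos λ = 0.241617.
ΔN = −sin φ cos λ·ΔX − sin φ sin λ·ΔY + cos φ·ΔZ = −(0.925223)(0.241617)(236) − (0.925223)(-0.970372)(84) + (0.379424)(328) = 147.11 m.

ΔN = 147.1 m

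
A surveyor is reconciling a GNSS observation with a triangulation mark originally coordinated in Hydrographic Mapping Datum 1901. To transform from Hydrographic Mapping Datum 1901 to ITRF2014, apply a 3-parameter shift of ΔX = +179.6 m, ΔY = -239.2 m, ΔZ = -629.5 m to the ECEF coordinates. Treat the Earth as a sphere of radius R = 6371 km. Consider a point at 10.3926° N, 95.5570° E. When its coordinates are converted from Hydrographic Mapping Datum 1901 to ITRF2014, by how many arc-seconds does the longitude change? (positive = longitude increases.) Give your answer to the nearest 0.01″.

sin φ = 0.180392, cos φ = 0.983595, sin λ = 0.995300, cos λ = -0.096836.
East component: ΔE = −sin λ·ΔX + cos λ·ΔY = −(0.995300)(179.6) + (-0.096836)(-239.2) = -155.59 m.
1° of latitude spans πR/180 = 111195 m; at latitude φ, 1° of longitude spans that × cos φ = 109370.7 m, so Δλ = -155.59 / 109370.7 × 3600 = -5.121″.

Δλ = -5.12″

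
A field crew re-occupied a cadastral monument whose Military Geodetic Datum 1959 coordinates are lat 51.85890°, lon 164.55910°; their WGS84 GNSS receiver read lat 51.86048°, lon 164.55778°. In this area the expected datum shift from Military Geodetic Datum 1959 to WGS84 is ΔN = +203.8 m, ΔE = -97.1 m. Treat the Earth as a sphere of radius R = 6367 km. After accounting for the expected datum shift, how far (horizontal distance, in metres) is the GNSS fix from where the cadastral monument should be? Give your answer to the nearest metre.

29 m

Observed coordinate differences: Δφ = +0.00158°, Δλ = -0.00132°.
Converting to metres (1° lat = 111125 m, cos φ = 0.617600): observed ΔN = 175.6 m, observed ΔE = -90.6 m.
Subtracting the expected shift leaves a residual of 175.6 − (203.8) = -28.2 m north and -90.6 − (-97.1) = 6.5 m east.
Residual distance = √((-28.2)² + 6.5²) = 29.0 m.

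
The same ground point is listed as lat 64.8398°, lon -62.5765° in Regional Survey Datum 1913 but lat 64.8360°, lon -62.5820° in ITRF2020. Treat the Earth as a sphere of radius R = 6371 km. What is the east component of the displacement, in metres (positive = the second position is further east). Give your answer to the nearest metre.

ΔE = -260 m

Δφ = 64.8360° − 64.8398° = -0.0038°; Δλ = -62.5820° − -62.5765° = -0.0055°.
1° along a meridian = πR/180 = 111195 m.
ΔN = Δφ × 111195 = -422.5 m; ΔE = Δλ × 111195 × cos(64.8398°) = -0.0055 × 111195 × 0.425151 = -260.0 m.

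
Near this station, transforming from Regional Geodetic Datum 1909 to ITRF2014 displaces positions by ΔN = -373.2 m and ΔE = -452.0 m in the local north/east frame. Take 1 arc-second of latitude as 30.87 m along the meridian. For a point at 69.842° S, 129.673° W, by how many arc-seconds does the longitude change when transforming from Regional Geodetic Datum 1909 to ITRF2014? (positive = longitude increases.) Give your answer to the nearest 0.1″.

At latitude -69.842°, cos φ = 0.344610.
1″ of longitude at this latitude = 30.87 × cos φ = 10.6381 m, so Δλ = -452.0 / 10.6381 = -42.489″.

Δλ = -42.5″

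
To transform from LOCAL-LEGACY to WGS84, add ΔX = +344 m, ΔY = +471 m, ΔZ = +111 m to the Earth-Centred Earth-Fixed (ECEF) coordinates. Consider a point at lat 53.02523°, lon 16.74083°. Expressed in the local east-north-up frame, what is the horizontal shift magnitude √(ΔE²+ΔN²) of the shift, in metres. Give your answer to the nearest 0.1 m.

At φ = 53.02523°, λ = 16.74083°: sin φ = 0.798900, cos φ = 0.601463, sin λ = 0.288043, cos λ = 0.957617.
ΔE = −sin λ·ΔX + cos λ·ΔY = −(0.288043)·(344) + (0.957617)·(471) = 351.95 m.
ΔN = −sin φ cos λ·ΔX − sin φ sin λ·ΔY + cos φ·ΔZ = −(0.798900)(0.957617)(344) − (0.798900)(0.288043)(471) + (0.601463)(111) = -304.80 m.
Horizontal magnitude = √(ΔE² + ΔN²) = √(351.95² + (-304.80)²) = 465.59 m.

465.6 m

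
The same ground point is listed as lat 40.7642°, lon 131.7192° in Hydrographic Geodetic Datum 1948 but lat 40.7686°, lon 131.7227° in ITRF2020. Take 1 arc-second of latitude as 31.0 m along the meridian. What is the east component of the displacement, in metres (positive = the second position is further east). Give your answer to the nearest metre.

Δφ = 40.7686° − 40.7642° = +0.0044°; Δλ = 131.7227° − 131.7192° = +0.0035°.
1° of latitude = 3600 × 31.00 = 111600 m.
ΔN = Δφ × 111600 = 491.0 m; ΔE = Δλ × 111600 × cos(40.7642°) = +0.0035 × 111600 × 0.757403 = 295.8 m.

ΔE = 296 m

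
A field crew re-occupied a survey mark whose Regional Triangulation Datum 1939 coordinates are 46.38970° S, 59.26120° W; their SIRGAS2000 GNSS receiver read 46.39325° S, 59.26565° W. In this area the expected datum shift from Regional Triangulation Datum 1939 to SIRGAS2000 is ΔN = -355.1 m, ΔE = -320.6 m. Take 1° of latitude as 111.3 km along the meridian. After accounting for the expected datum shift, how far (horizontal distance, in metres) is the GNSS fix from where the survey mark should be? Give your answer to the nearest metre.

Observed coordinate differences: Δφ = -0.00355°, Δλ = -0.00445°.
Converting to metres (1° lat = 111300 m, cos φ = 0.689750): observed ΔN = -395.1 m, observed ΔE = -341.6 m.
Subtracting the expected shift leaves a residual of -395.1 − (-355.1) = -40.0 m north and -341.6 − (-320.6) = -21.0 m east.
Residual distance = √((-40.0)² + (-21.0)²) = 45.2 m.

45 m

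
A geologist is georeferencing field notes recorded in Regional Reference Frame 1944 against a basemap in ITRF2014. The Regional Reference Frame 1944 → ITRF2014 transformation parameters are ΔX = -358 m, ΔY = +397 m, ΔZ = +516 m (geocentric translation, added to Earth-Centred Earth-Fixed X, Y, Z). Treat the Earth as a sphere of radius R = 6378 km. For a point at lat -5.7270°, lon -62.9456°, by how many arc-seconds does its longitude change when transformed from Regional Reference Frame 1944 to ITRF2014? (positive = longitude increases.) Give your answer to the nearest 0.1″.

Δλ = -4.5″

sin φ = -0.099789, cos φ = 0.995009, sin λ = -0.890575, cos λ = 0.454836.
East component: ΔE = −sin λ·ΔX + cos λ·ΔY = −(-0.890575)(-358) + (0.454836)(397) = -138.26 m.
1° of latitude spans πR/180 = 111317 m; at latitude φ, 1° of longitude spans that × cos φ = 110761.5 m, so Δλ = -138.26 / 110761.5 × 3600 = -4.494″.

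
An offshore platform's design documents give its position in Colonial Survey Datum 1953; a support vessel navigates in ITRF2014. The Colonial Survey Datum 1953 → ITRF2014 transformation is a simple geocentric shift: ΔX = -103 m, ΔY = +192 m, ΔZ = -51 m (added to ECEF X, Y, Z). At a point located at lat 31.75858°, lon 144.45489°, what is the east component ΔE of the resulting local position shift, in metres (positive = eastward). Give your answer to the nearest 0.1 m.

At φ = 31.75858°, λ = 144.45489°: sin φ = 0.526341, cos φ = 0.850273, sin λ = 0.581344, cos λ = -0.813658.
ΔE = −sin λ·ΔX + cos λ·ΔY = −(0.581344)·(-103) + (-0.813658)·(192) = -96.34 m.

ΔE = -96.3 m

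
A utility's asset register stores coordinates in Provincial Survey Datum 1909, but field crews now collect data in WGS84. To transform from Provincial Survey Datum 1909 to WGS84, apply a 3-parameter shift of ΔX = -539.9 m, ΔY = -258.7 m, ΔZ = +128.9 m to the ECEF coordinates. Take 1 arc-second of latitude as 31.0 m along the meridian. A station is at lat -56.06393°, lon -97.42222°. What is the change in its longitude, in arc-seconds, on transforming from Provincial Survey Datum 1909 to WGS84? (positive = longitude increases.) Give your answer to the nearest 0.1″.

Δλ = -29.0″

sin φ = -0.829661, cos φ = 0.558268, sin λ = -0.991621, cos λ = -0.129180.
East component: ΔE = −sin λ·ΔX + cos λ·ΔY = −(-0.991621)(-539.9) + (-0.129180)(-258.7) = -501.96 m.
1° of latitude spans 3600 × 31.00 = 111600 m; at latitude φ, 1° of longitude spans that × cos φ = 62302.7 m, so Δλ = -501.96 / 62302.7 × 3600 = -29.004″.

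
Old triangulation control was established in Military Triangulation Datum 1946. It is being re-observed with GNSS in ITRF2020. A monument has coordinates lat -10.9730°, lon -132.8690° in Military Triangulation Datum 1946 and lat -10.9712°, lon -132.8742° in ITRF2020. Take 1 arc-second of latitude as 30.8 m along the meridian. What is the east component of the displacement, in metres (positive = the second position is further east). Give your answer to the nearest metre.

ΔE = -566 m

Δφ = -10.9712° − -10.9730° = +0.0018°; Δλ = -132.8742° − -132.8690° = -0.0052°.
1° of latitude = 3600 × 30.80 = 110880 m.
ΔN = Δφ × 110880 = 199.6 m; ΔE = Δλ × 110880 × cos(-10.9730°) = -0.0052 × 110880 × 0.981717 = -566.0 m.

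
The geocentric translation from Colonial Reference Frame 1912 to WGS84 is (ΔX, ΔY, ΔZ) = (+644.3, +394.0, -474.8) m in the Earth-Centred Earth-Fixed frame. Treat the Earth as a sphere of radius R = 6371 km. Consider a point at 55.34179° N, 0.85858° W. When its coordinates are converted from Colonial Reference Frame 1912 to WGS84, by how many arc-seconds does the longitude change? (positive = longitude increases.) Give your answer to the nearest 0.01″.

Δλ = 22.98″

sin φ = 0.822559, cos φ = 0.568680, sin λ = -0.014984, cos λ = 0.999888.
East component: ΔE = −sin λ·ΔX + cos λ·ΔY = −(-0.014984)(644.3) + (0.999888)(394.0) = 403.61 m.
1° of latitude spans πR/180 = 111195 m; at latitude φ, 1° of longitude spans that × cos φ = 63234.3 m, so Δλ = 403.61 / 63234.3 × 3600 = 22.978″.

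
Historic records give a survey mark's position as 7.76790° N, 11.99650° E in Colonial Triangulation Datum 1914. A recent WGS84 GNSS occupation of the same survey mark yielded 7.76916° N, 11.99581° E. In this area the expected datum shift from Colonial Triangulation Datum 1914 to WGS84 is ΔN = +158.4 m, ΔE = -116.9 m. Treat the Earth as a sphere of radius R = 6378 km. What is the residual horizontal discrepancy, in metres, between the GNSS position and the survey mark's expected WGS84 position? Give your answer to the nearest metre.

Observed coordinate differences: Δφ = +0.00126°, Δλ = -0.00069°.
Converting to metres (1° lat = 111317 m, cos φ = 0.990824): observed ΔN = 140.3 m, observed ΔE = -76.1 m.
Subtracting the expected shift leaves a residual of 140.3 − (158.4) = -18.1 m north and -76.1 − (-116.9) = 40.8 m east.
Residual distance = √((-18.1)² + 40.8²) = 44.6 m.

45 m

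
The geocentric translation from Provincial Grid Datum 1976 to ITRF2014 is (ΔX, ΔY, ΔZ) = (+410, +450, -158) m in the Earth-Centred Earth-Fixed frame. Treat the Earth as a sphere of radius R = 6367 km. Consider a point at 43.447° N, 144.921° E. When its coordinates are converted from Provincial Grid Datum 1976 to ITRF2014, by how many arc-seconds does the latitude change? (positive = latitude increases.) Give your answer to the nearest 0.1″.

sin φ = 0.687683, cos φ = 0.726011, sin λ = 0.574705, cos λ = -0.818360.
North component: ΔN = −sin φ cos λ·ΔX − sin φ sin λ·ΔY + cos φ·ΔZ = −(0.687683)(-0.818360)(410) − (0.687683)(0.574705)(450) + (0.726011)(-158) = -61.82 m.
1° of latitude spans πR/180 = 111125 m, so Δφ = -61.82 / 111125 × 3600 = -2.003″.

Δφ = -2.0″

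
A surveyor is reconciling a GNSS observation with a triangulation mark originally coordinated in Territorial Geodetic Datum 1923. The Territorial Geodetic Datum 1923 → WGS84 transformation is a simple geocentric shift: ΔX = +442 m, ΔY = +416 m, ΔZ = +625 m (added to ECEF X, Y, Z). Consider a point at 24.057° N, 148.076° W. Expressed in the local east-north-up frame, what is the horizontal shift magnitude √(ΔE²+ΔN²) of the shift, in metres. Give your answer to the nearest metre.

822 m

At φ = 24.057°, λ = -148.076°: sin φ = 0.407645, cos φ = 0.913140, sin λ = -0.528794, cos λ = -0.848750.
ΔE = −sin λ·ΔX + cos λ·ΔY = −(-0.528794)·(442) + (-0.848750)·(416) = -119.35 m.
ΔN = −sin φ cos λ·ΔX − sin φ sin λ·ΔY + cos φ·ΔZ = −(0.407645)(-0.848750)(442) − (0.407645)(-0.528794)(416) + (0.913140)(625) = 813.31 m.
Horizontal magnitude = √(ΔE² + ΔN²) = √((-119.35)² + 813.31²) = 822.02 m.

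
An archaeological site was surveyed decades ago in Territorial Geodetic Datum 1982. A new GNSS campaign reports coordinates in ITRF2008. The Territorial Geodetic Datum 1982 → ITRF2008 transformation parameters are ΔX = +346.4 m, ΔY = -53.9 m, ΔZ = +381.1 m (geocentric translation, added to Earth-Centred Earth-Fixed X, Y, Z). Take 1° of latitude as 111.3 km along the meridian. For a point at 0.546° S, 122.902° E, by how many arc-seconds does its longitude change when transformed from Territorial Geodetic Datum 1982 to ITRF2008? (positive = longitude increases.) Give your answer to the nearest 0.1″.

sin φ = -0.009529, cos φ = 0.999955, sin λ = 0.839601, cos λ = -0.543204.
East component: ΔE = −sin λ·ΔX + cos λ·ΔY = −(0.839601)(346.4) + (-0.543204)(-53.9) = -261.56 m.
1° of latitude spans 111300 m; at latitude φ, 1° of longitude spans that × cos φ = 111294.9 m, so Δλ = -261.56 / 111294.9 × 3600 = -8.461″.

Δλ = -8.5″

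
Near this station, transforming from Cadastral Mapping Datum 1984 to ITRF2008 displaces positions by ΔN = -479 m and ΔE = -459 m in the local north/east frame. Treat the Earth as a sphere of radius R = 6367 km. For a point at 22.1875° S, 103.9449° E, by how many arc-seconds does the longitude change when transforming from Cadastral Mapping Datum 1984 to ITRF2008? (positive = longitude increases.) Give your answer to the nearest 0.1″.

Δλ = -16.1″

At latitude -22.1875°, cos φ = 0.925953.
One radian of longitude at latitude φ spans R cos φ, so Δλ = ΔE / (R cos φ) = -459.0 / (6367000 × 0.925953) = -7.7855e-05 rad = -16.059″.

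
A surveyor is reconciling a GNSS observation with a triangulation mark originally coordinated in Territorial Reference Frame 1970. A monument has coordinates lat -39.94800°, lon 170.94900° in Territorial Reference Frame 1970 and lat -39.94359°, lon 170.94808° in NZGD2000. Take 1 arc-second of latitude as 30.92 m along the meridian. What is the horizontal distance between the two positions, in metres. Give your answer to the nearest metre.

497 m

Δφ = -39.94359° − -39.94800° = +0.00441°; Δλ = 170.94808° − 170.94900° = -0.00092°.
1° of latitude = 3600 × 30.92 = 111312 m.
ΔN = Δφ × 111312 = 490.9 m; ΔE = Δλ × 111312 × cos(-39.94800°) = -0.00092 × 111312 × 0.766628 = -78.5 m.
Distance = √(ΔE² + ΔN²) = √((-78.5)² + 490.9²) = 497.1 m.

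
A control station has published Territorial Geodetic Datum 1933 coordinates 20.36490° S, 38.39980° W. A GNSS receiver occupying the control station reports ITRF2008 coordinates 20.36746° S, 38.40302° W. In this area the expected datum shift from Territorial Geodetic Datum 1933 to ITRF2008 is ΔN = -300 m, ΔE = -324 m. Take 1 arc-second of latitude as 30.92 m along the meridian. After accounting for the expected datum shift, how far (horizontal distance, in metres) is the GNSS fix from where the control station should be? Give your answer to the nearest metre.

Observed coordinate differences: Δφ = -0.00256°, Δλ = -0.00322°.
Converting to metres (1° lat = 111312 m, cos φ = 0.937495): observed ΔN = -285.0 m, observed ΔE = -336.0 m.
Subtracting the expected shift leaves a residual of -285.0 − (-300) = 15.0 m north and -336.0 − (-324) = -12.0 m east.
Residual distance = √(15.0² + (-12.0)²) = 19.3 m.

19 m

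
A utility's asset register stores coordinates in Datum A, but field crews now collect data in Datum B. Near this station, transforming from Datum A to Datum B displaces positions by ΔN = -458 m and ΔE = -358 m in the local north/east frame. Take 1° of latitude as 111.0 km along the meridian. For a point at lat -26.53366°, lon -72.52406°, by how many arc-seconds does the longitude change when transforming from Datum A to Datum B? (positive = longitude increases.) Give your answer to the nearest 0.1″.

Δλ = -13.0″

At latitude -26.53366°, cos φ = 0.894672.
1° of longitude at this latitude = 111.0 × cos φ = 99.31 km, so Δλ = -358.0 / 99308.6 = -0.0036049° = -12.978″.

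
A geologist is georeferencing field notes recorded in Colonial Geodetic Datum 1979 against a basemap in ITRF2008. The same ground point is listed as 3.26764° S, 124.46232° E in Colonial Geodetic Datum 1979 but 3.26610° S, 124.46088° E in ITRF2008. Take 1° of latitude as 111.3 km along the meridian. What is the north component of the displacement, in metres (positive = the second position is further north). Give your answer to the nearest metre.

Δφ = -3.26610° − -3.26764° = +0.00154°; Δλ = 124.46088° − 124.46232° = -0.00144°.
ΔN = Δφ × 111300 = 171.4 m; ΔE = Δλ × 111300 × cos(-3.26764°) = -0.00144 × 111300 × 0.998374 = -160.0 m.

ΔN = 171 m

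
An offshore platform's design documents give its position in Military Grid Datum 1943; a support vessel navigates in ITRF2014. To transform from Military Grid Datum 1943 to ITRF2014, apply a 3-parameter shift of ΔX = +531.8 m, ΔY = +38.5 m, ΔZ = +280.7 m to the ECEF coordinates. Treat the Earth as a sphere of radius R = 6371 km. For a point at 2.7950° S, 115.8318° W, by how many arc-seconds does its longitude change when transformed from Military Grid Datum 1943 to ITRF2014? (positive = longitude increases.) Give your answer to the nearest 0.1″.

sin φ = -0.048763, cos φ = 0.998810, sin λ = -0.900077, cos λ = -0.435731.
East component: ΔE = −sin λ·ΔX + cos λ·ΔY = −(-0.900077)(531.8) + (-0.435731)(38.5) = 461.89 m.
1° of latitude spans πR/180 = 111195 m; at latitude φ, 1° of longitude spans that × cos φ = 111062.6 m, so Δλ = 461.89 / 111062.6 × 3600 = 14.972″.

Δλ = 15.0″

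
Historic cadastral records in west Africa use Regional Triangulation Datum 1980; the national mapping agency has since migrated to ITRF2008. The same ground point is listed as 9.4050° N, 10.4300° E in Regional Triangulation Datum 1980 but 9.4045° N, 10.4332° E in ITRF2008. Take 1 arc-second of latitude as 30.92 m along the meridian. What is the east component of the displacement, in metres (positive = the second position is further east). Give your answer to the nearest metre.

ΔE = 351 m

Δφ = 9.4045° − 9.4050° = -0.0005°; Δλ = 10.4332° − 10.4300° = +0.0032°.
1° of latitude = 3600 × 30.92 = 111312 m.
ΔN = Δφ × 111312 = -55.7 m; ΔE = Δλ × 111312 × cos(9.4050°) = +0.0032 × 111312 × 0.986558 = 351.4 m.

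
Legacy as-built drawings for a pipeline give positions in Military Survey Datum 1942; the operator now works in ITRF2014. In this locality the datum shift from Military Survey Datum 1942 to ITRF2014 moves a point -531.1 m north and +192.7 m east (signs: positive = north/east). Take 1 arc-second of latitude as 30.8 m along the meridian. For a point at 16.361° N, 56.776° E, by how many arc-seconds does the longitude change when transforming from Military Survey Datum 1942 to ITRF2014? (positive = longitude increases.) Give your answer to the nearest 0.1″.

At latitude 16.361°, cos φ = 0.959506.
1″ of longitude at this latitude = 30.80 × cos φ = 29.5528 m, so Δλ = 192.7 / 29.5528 = 6.521″.

Δλ = 6.5″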